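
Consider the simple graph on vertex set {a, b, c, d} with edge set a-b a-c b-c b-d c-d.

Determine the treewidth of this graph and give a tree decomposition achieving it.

Treewidth 2.
Bags: B1 = {b, c, d}  B2 = {a, b, c}
Tree: B1–B2

Each bag holds 3 vertices, so the decomposition has width 2, which upper-bounds the treewidth. Conversely, {b, c, d} is a clique of size 3, and the vertices of any clique must share a bag in every tree decomposition; so some bag has ≥ 3 vertices and tw(G) ≥ 2. Therefore the treewidth is 2.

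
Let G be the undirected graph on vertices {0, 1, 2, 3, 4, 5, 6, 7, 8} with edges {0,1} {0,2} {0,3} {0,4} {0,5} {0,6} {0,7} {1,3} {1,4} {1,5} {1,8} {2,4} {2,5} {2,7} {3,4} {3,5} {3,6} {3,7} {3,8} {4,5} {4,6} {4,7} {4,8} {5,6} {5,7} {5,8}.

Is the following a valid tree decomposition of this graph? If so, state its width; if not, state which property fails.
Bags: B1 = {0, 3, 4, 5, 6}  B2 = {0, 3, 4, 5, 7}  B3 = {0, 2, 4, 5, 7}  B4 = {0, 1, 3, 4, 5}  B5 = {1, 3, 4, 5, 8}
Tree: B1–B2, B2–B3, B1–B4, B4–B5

Every vertex of G appears in some bag (union = {0, 1, 2, 3, 4, 5, 6, 7, 8}); every edge is covered by a bag; and for each vertex v the set of bags containing v is connected in the bag tree. The decomposition is therefore valid. The largest bag has 5 vertices, so the width is 4.

Yes; width 4.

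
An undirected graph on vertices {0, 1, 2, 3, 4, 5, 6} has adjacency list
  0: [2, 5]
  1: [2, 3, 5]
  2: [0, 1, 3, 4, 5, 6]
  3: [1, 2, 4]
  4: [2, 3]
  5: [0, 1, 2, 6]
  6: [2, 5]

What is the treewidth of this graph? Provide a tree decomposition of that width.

Treewidth 2.
One such decomposition:
Bags: B1 = {1, 2, 5}  B2 = {1, 2, 3}  B3 = {2, 3, 4}  B4 = {2, 5, 6}  B5 = {0, 2, 5}
Tree: B1–B2, B2–B3, B1–B4, B4–B5

The largest bag has 3 vertices, giving width 2; this decomposition certifies tw(G) ≤ 2. On the other hand G contains the 3-clique {1, 2, 3}. A clique must lie in a single bag of any decomposition, so no decomposition can have width below 2. Therefore the treewidth is 2.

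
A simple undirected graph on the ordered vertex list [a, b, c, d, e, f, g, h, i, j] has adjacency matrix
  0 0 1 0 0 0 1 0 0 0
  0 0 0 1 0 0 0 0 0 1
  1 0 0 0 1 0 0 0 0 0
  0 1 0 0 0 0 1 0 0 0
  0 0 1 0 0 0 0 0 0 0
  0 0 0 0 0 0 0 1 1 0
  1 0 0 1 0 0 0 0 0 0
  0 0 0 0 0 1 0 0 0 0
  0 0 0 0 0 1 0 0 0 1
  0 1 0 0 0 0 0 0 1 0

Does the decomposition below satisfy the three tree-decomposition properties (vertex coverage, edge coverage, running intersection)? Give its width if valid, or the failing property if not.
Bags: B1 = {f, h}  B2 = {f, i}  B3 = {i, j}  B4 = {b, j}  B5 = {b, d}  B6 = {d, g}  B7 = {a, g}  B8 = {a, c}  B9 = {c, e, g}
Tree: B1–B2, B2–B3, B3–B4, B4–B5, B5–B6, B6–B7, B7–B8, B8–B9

No — bags containing vertex g are not connected in the tree.

A tree decomposition must satisfy three properties: every vertex lies in some bag; for every edge, both endpoints lie together in some bag; and for every vertex, the bags containing it form a connected subtree. Here bags containing vertex g are not connected in the tree, so the decomposition is invalid.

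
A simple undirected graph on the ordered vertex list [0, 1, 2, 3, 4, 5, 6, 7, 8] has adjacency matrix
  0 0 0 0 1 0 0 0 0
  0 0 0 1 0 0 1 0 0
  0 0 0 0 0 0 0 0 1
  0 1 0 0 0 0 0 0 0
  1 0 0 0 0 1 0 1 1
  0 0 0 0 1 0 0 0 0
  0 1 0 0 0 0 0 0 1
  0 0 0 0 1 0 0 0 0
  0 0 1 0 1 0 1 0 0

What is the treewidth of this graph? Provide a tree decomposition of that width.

Each bag holds 2 vertices, so the decomposition has width 1, which upper-bounds the treewidth. G has an edge, so its treewidth is at least 1. Hence tw(G) = 1 exactly.

Treewidth 1.
One such decomposition:
Bags: B1 = {4, 8}  B2 = {4, 7}  B3 = {6, 8}  B4 = {0, 4}  B5 = {2, 8}  B6 = {1, 6}  B7 = {1, 3}  B8 = {4, 5}
Tree: B1–B2, B1–B3, B2–B4, B1–B5, B3–B6, B6–B7, B1–B8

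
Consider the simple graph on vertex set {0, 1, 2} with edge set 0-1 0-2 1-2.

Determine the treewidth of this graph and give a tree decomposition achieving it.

Treewidth 2.
One such decomposition:
Bags: B1 = {0, 1, 2}
Tree: (single bag)

With just one bag of size 3, the width is 3 − 1 = 2, so tw(G) ≤ 2. Conversely, {0, 1, 2} is a clique of size 3, and the vertices of any clique must share a bag in every tree decomposition; so some bag has ≥ 3 vertices and tw(G) ≥ 2. The upper and lower bounds meet at 2, so that is the treewidth.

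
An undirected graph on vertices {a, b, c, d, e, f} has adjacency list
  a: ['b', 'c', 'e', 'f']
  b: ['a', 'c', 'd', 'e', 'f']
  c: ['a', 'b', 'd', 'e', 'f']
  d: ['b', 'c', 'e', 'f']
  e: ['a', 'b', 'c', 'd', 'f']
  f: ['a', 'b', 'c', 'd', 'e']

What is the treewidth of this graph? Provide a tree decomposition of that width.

Every bag has size at most 5, so the width is 5 − 1 = 4 and tw(G) ≤ 4. On the other hand G contains the 5-clique {b, c, d, e, f}. A clique must lie in a single bag of any decomposition, so no decomposition can have width below 4. Combining the bounds, tw(G) = 4.

Treewidth 4.
One optimal decomposition is:
Bags: B1 = {b, c, d, e, f}  B2 = {a, b, c, e, f}
Tree: B1–B2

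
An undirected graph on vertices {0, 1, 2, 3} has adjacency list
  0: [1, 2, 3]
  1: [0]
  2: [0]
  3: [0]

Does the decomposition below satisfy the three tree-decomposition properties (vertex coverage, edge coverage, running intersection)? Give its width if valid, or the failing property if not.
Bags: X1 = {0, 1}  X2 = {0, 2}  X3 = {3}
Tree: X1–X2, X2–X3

No — edge (0,3) lies in no bag.

A tree decomposition must satisfy three properties: every vertex lies in some bag; for every edge, both endpoints lie together in some bag; and for every vertex, the bags containing it form a connected subtree. Here edge (0,3) lies in no bag, so the decomposition is invalid.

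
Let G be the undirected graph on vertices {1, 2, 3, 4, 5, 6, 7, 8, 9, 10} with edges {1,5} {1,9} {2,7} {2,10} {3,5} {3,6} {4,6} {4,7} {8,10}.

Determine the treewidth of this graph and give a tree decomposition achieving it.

Each bag holds 2 vertices, so the decomposition has width 1, which upper-bounds the treewidth. Since G has at least one edge (e.g. 9–1), it is not an edgeless graph, so tw(G) ≥ 1. Combining the bounds, tw(G) = 1.

Treewidth 1.
Bags: B1 = {1, 9}  B2 = {1, 5}  B3 = {3, 5}  B4 = {3, 6}  B5 = {4, 6}  B6 = {4, 7}  B7 = {2, 7}  B8 = {2, 10}  B9 = {8, 10}
Tree: B1–B2, B2–B3, B3–B4, B4–B5, B5–B6, B6–B7, B7–B8, B8–B9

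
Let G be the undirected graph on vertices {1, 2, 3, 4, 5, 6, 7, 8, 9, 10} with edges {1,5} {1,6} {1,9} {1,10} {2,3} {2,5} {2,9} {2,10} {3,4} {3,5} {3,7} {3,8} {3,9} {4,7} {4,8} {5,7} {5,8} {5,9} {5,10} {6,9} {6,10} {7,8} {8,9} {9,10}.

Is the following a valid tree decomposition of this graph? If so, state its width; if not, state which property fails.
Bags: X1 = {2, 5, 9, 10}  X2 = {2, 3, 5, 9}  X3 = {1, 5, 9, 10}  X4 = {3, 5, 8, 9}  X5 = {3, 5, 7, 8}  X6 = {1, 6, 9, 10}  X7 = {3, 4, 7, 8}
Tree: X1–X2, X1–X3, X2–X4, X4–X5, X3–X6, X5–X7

Yes; width 3.

Vertex coverage: the bags together contain {1, 2, 3, 4, 5, 6, 7, 8, 9, 10}, the full vertex set. Edge coverage: each edge of G has both endpoints in at least one bag. Running intersection: for every vertex, the bags containing it form a connected subtree. All three properties hold, so this is a valid tree decomposition of width max|bag| − 1 = 3, and hence tw(G) ≤ 3.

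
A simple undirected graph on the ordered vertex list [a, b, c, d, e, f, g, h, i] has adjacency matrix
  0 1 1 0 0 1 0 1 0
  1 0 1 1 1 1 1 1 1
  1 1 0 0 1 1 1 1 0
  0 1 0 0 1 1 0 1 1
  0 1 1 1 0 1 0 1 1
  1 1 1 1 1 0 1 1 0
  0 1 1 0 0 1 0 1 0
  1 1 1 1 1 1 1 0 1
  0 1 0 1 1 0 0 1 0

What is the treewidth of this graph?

A width-4 tree decomposition is:
Bags: B1 = {b, d, e, f, h}  B2 = {b, c, e, f, h}  B3 = {b, d, e, h, i}  B4 = {b, c, f, g, h}  B5 = {a, b, c, f, h}
Tree: B1–B2, B1–B3, B2–B4, B2–B5
Every bag has size at most 5, so the width is 5 − 1 = 4 and tw(G) ≤ 4. For the lower bound, the 5 vertices {b, d, e, f, h} are pairwise adjacent, and any tree decomposition puts a clique entirely inside one bag — forcing width ≥ 4. Therefore the treewidth is 4.

4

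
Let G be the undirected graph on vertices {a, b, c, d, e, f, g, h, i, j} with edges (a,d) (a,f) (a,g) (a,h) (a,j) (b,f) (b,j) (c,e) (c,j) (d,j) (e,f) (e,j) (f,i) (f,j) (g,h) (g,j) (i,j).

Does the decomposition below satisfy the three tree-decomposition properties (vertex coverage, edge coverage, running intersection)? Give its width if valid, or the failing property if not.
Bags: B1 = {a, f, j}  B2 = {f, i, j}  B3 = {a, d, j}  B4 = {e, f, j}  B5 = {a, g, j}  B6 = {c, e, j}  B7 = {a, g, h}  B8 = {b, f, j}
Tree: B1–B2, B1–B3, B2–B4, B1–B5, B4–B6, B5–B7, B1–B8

Vertex coverage: the bags together contain {a, b, c, d, e, f, g, h, i, j}, the full vertex set. Edge coverage: each edge of G has both endpoints in at least one bag. Running intersection: for every vertex, the bags containing it form a connected subtree. All three properties hold, so this is a valid tree decomposition of width max|bag| − 1 = 2, and hence tw(G) ≤ 2.

Yes; width 2.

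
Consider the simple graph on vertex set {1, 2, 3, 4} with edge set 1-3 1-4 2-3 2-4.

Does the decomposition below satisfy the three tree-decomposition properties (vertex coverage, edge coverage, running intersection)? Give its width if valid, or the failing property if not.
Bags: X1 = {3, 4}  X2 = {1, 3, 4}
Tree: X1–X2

No — vertex 2 appears in no bag.

A tree decomposition must satisfy three properties: every vertex lies in some bag; for every edge, both endpoints lie together in some bag; and for every vertex, the bags containing it form a connected subtree. Here vertex 2 appears in no bag, so the decomposition is invalid.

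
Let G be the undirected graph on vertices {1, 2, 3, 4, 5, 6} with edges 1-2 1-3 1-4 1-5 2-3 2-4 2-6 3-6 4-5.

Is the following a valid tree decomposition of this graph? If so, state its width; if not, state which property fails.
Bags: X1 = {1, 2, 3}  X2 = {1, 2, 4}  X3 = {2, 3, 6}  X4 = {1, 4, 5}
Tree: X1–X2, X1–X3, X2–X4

Every vertex of G appears in some bag (union = {1, 2, 3, 4, 5, 6}); every edge is covered by a bag; and for each vertex v the set of bags containing v is connected in the bag tree. The decomposition is therefore valid. The largest bag has 3 vertices, so the width is 2.

Yes; width 2.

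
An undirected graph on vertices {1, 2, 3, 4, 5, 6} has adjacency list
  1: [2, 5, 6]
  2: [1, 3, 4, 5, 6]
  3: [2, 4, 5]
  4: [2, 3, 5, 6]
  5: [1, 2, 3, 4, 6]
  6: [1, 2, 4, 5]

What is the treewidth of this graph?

3

A width-3 tree decomposition is:
Bags: B1 = {2, 4, 5, 6}  B2 = {1, 2, 5, 6}  B3 = {2, 3, 4, 5}
Tree: B1–B2, B1–B3
The largest bag has 4 vertices, giving width 3; this decomposition certifies tw(G) ≤ 3. On the other hand G contains the 4-clique {1, 2, 5, 6}. A clique must lie in a single bag of any decomposition, so no decomposition can have width below 3. Combining the bounds, tw(G) = 3.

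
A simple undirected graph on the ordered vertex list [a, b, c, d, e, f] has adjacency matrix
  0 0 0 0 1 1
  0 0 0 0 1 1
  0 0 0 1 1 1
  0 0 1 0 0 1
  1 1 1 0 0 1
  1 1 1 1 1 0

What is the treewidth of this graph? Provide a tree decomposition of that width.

Every bag has size at most 3, so the width is 3 − 1 = 2 and tw(G) ≤ 2. On the other hand G contains the 3-clique {c, d, f}. A clique must lie in a single bag of any decomposition, so no decomposition can have width below 2. The upper and lower bounds meet at 2, so that is the treewidth.

Treewidth 2.
Bags: B1 = {b, e, f}  B2 = {c, e, f}  B3 = {a, e, f}  B4 = {c, d, f}
Tree: B1–B2, B1–B3, B2–B4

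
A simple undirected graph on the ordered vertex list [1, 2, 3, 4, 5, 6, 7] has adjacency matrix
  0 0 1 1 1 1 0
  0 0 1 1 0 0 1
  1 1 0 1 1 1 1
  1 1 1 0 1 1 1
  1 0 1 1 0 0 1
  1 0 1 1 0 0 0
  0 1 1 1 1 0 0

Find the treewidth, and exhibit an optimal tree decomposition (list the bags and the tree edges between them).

Each bag holds 4 vertices, so the decomposition has width 3, which upper-bounds the treewidth. Conversely, {1, 3, 4, 5} is a clique of size 4, and the vertices of any clique must share a bag in every tree decomposition; so some bag has ≥ 4 vertices and tw(G) ≥ 3. Therefore the treewidth is 3.

Treewidth 3.
Bags: B1 = {3, 4, 5, 7}  B2 = {2, 3, 4, 7}  B3 = {1, 3, 4, 5}  B4 = {1, 3, 4, 6}
Tree: B1–B2, B1–B3, B3–B4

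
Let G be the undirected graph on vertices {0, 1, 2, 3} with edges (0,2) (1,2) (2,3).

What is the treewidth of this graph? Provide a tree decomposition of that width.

Every bag has size at most 2, so the width is 2 − 1 = 1 and tw(G) ≤ 1. G has an edge, so its treewidth is at least 1. Combining the bounds, tw(G) = 1.

Treewidth 1.
One such decomposition:
Bags: B1 = {1, 2}  B2 = {2, 3}  B3 = {0, 2}
Tree: B1–B2, B1–B3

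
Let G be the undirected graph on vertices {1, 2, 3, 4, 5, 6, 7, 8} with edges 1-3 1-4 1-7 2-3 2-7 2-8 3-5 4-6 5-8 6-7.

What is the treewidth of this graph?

A width-2 tree decomposition is:
Bags: B1 = {1, 4, 6}  B2 = {1, 6, 7}  B3 = {1, 3, 7}  B4 = {2, 3, 7}  B5 = {2, 3, 5}  B6 = {2, 5, 8}
Tree: B1–B2, B2–B3, B3–B4, B4–B5, B5–B6
Every bag has size at most 3, so the width is 3 − 1 = 2 and tw(G) ≤ 2. The edges 4–6–7–1–4 form a cycle, so G is not a tree and its treewidth is at least 2. Hence tw(G) = 2 exactly.

2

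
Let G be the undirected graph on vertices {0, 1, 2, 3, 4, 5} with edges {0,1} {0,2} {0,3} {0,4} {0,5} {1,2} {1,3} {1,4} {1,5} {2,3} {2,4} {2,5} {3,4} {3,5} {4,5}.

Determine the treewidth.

A width-5 tree decomposition is:
Bags: B1 = {0, 1, 2, 3, 4, 5}
Tree: (single bag)
A single bag containing all 6 vertices is trivially a valid decomposition of width 5. On the other hand G contains the 6-clique {0, 1, 2, 3, 4, 5}. A clique must lie in a single bag of any decomposition, so no decomposition can have width below 5. Therefore the treewidth is 5.

5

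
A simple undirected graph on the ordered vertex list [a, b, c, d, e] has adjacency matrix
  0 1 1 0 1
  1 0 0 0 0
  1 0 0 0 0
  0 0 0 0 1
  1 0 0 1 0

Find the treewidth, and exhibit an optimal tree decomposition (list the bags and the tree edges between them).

Each bag holds 2 vertices, so the decomposition has width 1, which upper-bounds the treewidth. Any graph with an edge has treewidth ≥ 1, and G has the edge a–c. Combining the bounds, tw(G) = 1.

Treewidth 1.
One optimal decomposition is:
Bags: B1 = {a, c}  B2 = {a, e}  B3 = {a, b}  B4 = {d, e}
Tree: B1–B2, B2–B3, B2–B4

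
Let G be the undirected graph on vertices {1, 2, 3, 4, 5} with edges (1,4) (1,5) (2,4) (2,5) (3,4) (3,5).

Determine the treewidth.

A width-2 tree decomposition is:
Bags: B1 = {1, 4, 5}  B2 = {2, 4, 5}  B3 = {3, 4, 5}
Tree: B1–B2, B2–B3
Each bag holds 3 vertices, so the decomposition has width 2, which upper-bounds the treewidth. Since 1–5–2–4–1 is a cycle in G, G is not acyclic. Forests are exactly the graphs of treewidth ≤ 1, so tw(G) ≥ 2. Combining the bounds, tw(G) = 2.

2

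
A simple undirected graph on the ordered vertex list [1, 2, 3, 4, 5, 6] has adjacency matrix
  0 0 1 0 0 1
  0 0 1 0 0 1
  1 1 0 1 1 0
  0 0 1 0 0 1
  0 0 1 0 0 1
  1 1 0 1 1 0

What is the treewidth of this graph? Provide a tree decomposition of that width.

Every bag has size at most 3, so the width is 3 − 1 = 2 and tw(G) ≤ 2. The edges 6–4–3–2–6 form a cycle, so G is not a tree and its treewidth is at least 2. Therefore the treewidth is 2.

Treewidth 2.
One such decomposition:
Bags: B1 = {3, 4, 6}  B2 = {2, 3, 6}  B3 = {1, 3, 6}  B4 = {3, 5, 6}
Tree: B1–B2, B2–B3, B3–B4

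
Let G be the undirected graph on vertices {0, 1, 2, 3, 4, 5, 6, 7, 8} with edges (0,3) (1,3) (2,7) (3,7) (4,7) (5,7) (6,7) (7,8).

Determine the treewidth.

1

A width-1 tree decomposition is:
Bags: B1 = {2, 7}  B2 = {6, 7}  B3 = {3, 7}  B4 = {5, 7}  B5 = {7, 8}  B6 = {1, 3}  B7 = {4, 7}  B8 = {0, 3}
Tree: B1–B2, B1–B3, B1–B4, B2–B5, B3–B6, B3–B7, B3–B8
Each bag holds 2 vertices, so the decomposition has width 1, which upper-bounds the treewidth. Any graph with an edge has treewidth ≥ 1, and G has the edge 2–7. Therefore the treewidth is 1.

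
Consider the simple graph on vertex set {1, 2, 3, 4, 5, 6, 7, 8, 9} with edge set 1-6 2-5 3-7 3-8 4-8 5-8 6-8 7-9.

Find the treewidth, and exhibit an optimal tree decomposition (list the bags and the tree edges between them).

Treewidth 1.
One optimal decomposition is:
Bags: B1 = {6, 8}  B2 = {4, 8}  B3 = {5, 8}  B4 = {3, 8}  B5 = {2, 5}  B6 = {3, 7}  B7 = {7, 9}  B8 = {1, 6}
Tree: B1–B2, B2–B3, B1–B4, B3–B5, B4–B6, B6–B7, B1–B8

The largest bag has 2 vertices, giving width 1; this decomposition certifies tw(G) ≤ 1. G has an edge, so its treewidth is at least 1. Hence tw(G) = 1 exactly.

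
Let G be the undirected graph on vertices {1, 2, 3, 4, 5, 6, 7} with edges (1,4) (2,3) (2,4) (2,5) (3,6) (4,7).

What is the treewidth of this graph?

A width-1 tree decomposition is:
Bags: B1 = {2, 5}  B2 = {2, 4}  B3 = {1, 4}  B4 = {2, 3}  B5 = {3, 6}  B6 = {4, 7}
Tree: B1–B2, B2–B3, B2–B4, B4–B5, B2–B6
Every bag has size at most 2, so the width is 2 − 1 = 1 and tw(G) ≤ 1. Any graph with an edge has treewidth ≥ 1, and G has the edge 5–2. Therefore the treewidth is 1.

1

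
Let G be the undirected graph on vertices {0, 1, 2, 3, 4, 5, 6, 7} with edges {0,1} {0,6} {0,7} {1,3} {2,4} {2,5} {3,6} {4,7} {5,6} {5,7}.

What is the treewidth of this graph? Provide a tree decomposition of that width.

Each bag holds 3 vertices, so the decomposition has width 2, which upper-bounds the treewidth. The edges 4–2–5–7–4 form a cycle, so G is not a tree and its treewidth is at least 2. Combining the bounds, tw(G) = 2.

Treewidth 2.
One optimal decomposition is:
Bags: B1 = {2, 4, 7}  B2 = {2, 5, 7}  B3 = {0, 5, 7}  B4 = {0, 5, 6}  B5 = {0, 1, 6}  B6 = {1, 3, 6}
Tree: B1–B2, B2–B3, B3–B4, B4–B5, B5–B6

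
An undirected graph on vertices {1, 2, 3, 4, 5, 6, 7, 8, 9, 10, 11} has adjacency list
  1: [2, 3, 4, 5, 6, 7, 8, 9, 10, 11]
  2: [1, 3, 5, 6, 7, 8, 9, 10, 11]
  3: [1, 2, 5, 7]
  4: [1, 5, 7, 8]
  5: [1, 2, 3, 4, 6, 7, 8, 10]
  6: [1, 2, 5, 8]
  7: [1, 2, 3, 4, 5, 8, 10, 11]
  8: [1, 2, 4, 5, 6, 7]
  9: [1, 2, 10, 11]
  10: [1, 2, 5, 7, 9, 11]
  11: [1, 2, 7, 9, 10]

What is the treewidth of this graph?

A width-4 tree decomposition is:
Bags: B1 = {1, 2, 5, 7, 10}  B2 = {1, 2, 7, 10, 11}  B3 = {1, 2, 5, 7, 8}  B4 = {1, 2, 5, 6, 8}  B5 = {1, 2, 9, 10, 11}  B6 = {1, 2, 3, 5, 7}  B7 = {1, 4, 5, 7, 8}
Tree: B1–B2, B1–B3, B3–B4, B2–B5, B1–B6, B3–B7
Every bag has size at most 5, so the width is 5 − 1 = 4 and tw(G) ≤ 4. For the lower bound, the 5 vertices {1, 2, 9, 10, 11} are pairwise adjacent, and any tree decomposition puts a clique entirely inside one bag — forcing width ≥ 4. Combining the bounds, tw(G) = 4.

4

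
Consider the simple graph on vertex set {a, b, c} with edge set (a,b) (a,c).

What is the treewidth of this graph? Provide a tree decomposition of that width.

Treewidth 1.
One such decomposition:
Bags: B1 = {a, b}  B2 = {a, c}
Tree: B1–B2

The largest bag has 2 vertices, giving width 1; this decomposition certifies tw(G) ≤ 1. Since G has at least one edge (e.g. a–b), it is not an edgeless graph, so tw(G) ≥ 1. The upper and lower bounds meet at 1, so that is the treewidth.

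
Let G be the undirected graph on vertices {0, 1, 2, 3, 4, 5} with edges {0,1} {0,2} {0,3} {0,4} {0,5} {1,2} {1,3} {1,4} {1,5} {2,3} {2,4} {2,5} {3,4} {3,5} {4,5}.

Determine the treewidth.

A width-5 tree decomposition is:
Bags: B1 = {0, 1, 2, 3, 4, 5}
Tree: (single bag)
With just one bag of size 6, the width is 6 − 1 = 5, so tw(G) ≤ 5. Conversely, {0, 1, 2, 3, 4, 5} is a clique of size 6, and the vertices of any clique must share a bag in every tree decomposition; so some bag has ≥ 6 vertices and tw(G) ≥ 5. The upper and lower bounds meet at 5, so that is the treewidth.

5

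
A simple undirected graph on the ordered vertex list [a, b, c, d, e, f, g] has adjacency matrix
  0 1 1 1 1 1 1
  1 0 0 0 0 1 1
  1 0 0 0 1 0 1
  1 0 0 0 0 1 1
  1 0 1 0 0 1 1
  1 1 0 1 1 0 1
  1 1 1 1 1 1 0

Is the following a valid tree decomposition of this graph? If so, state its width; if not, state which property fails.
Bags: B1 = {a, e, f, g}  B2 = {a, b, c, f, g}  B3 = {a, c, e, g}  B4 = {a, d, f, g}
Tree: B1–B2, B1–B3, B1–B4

No — bags containing vertex c are not connected in the tree.

A tree decomposition must satisfy three properties: every vertex lies in some bag; for every edge, both endpoints lie together in some bag; and for every vertex, the bags containing it form a connected subtree. Here bags containing vertex c are not connected in the tree, so the decomposition is invalid.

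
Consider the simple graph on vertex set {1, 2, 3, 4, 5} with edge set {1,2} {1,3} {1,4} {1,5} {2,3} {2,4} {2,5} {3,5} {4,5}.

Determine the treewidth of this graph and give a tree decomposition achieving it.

Each bag holds 4 vertices, so the decomposition has width 3, which upper-bounds the treewidth. Conversely, {1, 2, 3, 5} is a clique of size 4, and the vertices of any clique must share a bag in every tree decomposition; so some bag has ≥ 4 vertices and tw(G) ≥ 3. Combining the bounds, tw(G) = 3.

Treewidth 3.
Bags: B1 = {1, 2, 3, 5}  B2 = {1, 2, 4, 5}
Tree: B1–B2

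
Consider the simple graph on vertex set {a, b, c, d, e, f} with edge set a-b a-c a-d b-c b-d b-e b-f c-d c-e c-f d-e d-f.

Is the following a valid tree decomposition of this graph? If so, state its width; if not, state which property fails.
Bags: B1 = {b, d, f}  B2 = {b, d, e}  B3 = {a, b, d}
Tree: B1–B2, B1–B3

A tree decomposition must satisfy three properties: every vertex lies in some bag; for every edge, both endpoints lie together in some bag; and for every vertex, the bags containing it form a connected subtree. Here vertex c appears in no bag, so the decomposition is invalid.

No — vertex c appears in no bag.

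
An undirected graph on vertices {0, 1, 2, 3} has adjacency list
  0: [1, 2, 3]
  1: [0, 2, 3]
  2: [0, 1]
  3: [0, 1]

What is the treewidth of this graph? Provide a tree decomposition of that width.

Each bag holds 3 vertices, so the decomposition has width 2, which upper-bounds the treewidth. For the lower bound, the 3 vertices {0, 1, 2} are pairwise adjacent, and any tree decomposition puts a clique entirely inside one bag — forcing width ≥ 2. Combining the bounds, tw(G) = 2.

Treewidth 2.
One such decomposition:
Bags: B1 = {0, 1, 3}  B2 = {0, 1, 2}
Tree: B1–B2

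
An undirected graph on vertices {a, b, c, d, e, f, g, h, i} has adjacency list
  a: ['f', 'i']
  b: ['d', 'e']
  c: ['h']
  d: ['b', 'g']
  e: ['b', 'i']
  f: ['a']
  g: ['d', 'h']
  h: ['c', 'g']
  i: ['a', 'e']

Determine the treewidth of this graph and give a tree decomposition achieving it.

Each bag holds 2 vertices, so the decomposition has width 1, which upper-bounds the treewidth. G has an edge, so its treewidth is at least 1. Therefore the treewidth is 1.

Treewidth 1.
One optimal decomposition is:
Bags: B1 = {a, f}  B2 = {a, i}  B3 = {e, i}  B4 = {b, e}  B5 = {b, d}  B6 = {d, g}  B7 = {g, h}  B8 = {c, h}
Tree: B1–B2, B2–B3, B3–B4, B4–B5, B5–B6, B6–B7, B7–B8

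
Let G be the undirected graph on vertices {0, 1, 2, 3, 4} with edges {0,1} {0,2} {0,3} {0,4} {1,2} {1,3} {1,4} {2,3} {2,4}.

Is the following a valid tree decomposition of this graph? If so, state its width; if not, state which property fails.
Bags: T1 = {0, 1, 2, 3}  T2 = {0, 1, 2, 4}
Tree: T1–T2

Vertex coverage: the bags together contain {0, 1, 2, 3, 4}, the full vertex set. Edge coverage: each edge of G has both endpoints in at least one bag. Running intersection: for every vertex, the bags containing it form a connected subtree. All three properties hold, so this is a valid tree decomposition of width max|bag| − 1 = 3, and hence tw(G) ≤ 3.

Yes; width 3.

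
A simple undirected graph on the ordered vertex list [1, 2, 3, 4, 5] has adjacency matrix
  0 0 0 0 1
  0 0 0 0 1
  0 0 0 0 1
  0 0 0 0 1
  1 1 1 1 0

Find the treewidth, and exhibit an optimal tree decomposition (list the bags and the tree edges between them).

Every bag has size at most 2, so the width is 2 − 1 = 1 and tw(G) ≤ 1. G has an edge, so its treewidth is at least 1. Therefore the treewidth is 1.

Treewidth 1.
One optimal decomposition is:
Bags: B1 = {3, 5}  B2 = {2, 5}  B3 = {1, 5}  B4 = {4, 5}
Tree: B1–B2, B2–B3, B3–B4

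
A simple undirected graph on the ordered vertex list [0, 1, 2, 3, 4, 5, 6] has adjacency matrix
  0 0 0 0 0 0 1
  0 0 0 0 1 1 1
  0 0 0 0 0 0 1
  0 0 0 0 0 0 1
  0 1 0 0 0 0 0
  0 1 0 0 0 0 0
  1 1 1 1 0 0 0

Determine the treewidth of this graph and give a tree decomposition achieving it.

Treewidth 1.
One such decomposition:
Bags: B1 = {3, 6}  B2 = {1, 6}  B3 = {0, 6}  B4 = {2, 6}  B5 = {1, 4}  B6 = {1, 5}
Tree: B1–B2, B1–B3, B3–B4, B2–B5, B2–B6

Every bag has size at most 2, so the width is 2 − 1 = 1 and tw(G) ≤ 1. Any graph with an edge has treewidth ≥ 1, and G has the edge 6–3. Combining the bounds, tw(G) = 1.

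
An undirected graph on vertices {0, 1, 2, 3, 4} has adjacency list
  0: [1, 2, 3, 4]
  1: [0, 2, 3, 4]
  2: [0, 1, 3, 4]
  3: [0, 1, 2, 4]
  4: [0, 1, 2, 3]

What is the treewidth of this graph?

4

A width-4 tree decomposition is:
Bags: B1 = {0, 1, 2, 3, 4}
Tree: (single bag)
A single bag containing all 5 vertices is trivially a valid decomposition of width 4. For the lower bound, the 5 vertices {0, 1, 2, 3, 4} are pairwise adjacent, and any tree decomposition puts a clique entirely inside one bag — forcing width ≥ 4. Combining the bounds, tw(G) = 4.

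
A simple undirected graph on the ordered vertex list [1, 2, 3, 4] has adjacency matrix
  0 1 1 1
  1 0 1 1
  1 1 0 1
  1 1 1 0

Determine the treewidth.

3

A width-3 tree decomposition is:
Bags: B1 = {1, 2, 3, 4}
Tree: (single bag)
A single bag containing all 4 vertices is trivially a valid decomposition of width 3. Conversely, {1, 2, 3, 4} is a clique of size 4, and the vertices of any clique must share a bag in every tree decomposition; so some bag has ≥ 4 vertices and tw(G) ≥ 3. Therefore the treewidth is 3.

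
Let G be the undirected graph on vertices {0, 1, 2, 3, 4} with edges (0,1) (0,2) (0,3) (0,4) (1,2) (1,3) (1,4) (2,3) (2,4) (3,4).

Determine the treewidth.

A width-4 tree decomposition is:
Bags: B1 = {0, 1, 2, 3, 4}
Tree: (single bag)
With just one bag of size 5, the width is 5 − 1 = 4, so tw(G) ≤ 4. On the other hand G contains the 5-clique {0, 1, 2, 3, 4}. A clique must lie in a single bag of any decomposition, so no decomposition can have width below 4. Therefore the treewidth is 4.

4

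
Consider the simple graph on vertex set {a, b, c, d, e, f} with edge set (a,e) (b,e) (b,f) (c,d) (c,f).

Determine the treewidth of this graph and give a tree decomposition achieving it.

Every bag has size at most 2, so the width is 2 − 1 = 1 and tw(G) ≤ 1. Since G has at least one edge (e.g. d–c), it is not an edgeless graph, so tw(G) ≥ 1. Hence tw(G) = 1 exactly.

Treewidth 1.
Bags: B1 = {c, d}  B2 = {c, f}  B3 = {b, f}  B4 = {b, e}  B5 = {a, e}
Tree: B1–B2, B2–B3, B3–B4, B4–B5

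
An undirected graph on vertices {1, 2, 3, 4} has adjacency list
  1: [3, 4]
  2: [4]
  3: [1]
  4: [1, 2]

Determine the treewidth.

A width-1 tree decomposition is:
Bags: B1 = {1, 3}  B2 = {1, 4}  B3 = {2, 4}
Tree: B1–B2, B2–B3
Each bag holds 2 vertices, so the decomposition has width 1, which upper-bounds the treewidth. Since G has at least one edge (e.g. 3–1), it is not an edgeless graph, so tw(G) ≥ 1. The upper and lower bounds meet at 1, so that is the treewidth.

1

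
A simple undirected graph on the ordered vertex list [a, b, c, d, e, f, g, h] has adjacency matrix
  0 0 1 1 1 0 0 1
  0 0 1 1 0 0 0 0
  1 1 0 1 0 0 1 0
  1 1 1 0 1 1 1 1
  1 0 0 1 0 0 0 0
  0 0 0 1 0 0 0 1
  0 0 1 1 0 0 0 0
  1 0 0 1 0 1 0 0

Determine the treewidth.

A width-2 tree decomposition is:
Bags: B1 = {a, c, d}  B2 = {a, d, h}  B3 = {d, f, h}  B4 = {a, d, e}  B5 = {c, d, g}  B6 = {b, c, d}
Tree: B1–B2, B2–B3, B2–B4, B1–B5, B5–B6
Each bag holds 3 vertices, so the decomposition has width 2, which upper-bounds the treewidth. For the lower bound, the 3 vertices {a, d, e} are pairwise adjacent, and any tree decomposition puts a clique entirely inside one bag — forcing width ≥ 2. Therefore the treewidth is 2.

2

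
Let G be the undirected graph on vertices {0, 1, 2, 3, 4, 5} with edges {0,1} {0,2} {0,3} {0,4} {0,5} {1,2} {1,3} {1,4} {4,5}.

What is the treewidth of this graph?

2

A width-2 tree decomposition is:
Bags: B1 = {0, 1, 2}  B2 = {0, 1, 3}  B3 = {0, 1, 4}  B4 = {0, 4, 5}
Tree: B1–B2, B2–B3, B3–B4
Every bag has size at most 3, so the width is 3 − 1 = 2 and tw(G) ≤ 2. Conversely, {0, 1, 2} is a clique of size 3, and the vertices of any clique must share a bag in every tree decomposition; so some bag has ≥ 3 vertices and tw(G) ≥ 2. Combining the bounds, tw(G) = 2.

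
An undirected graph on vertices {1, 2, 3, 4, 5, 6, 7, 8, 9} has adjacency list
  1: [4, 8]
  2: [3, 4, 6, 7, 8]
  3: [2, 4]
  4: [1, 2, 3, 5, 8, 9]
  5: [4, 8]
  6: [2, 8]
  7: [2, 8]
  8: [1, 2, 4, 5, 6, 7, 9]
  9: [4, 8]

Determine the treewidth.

2

A width-2 tree decomposition is:
Bags: B1 = {4, 8, 9}  B2 = {2, 4, 8}  B3 = {2, 3, 4}  B4 = {1, 4, 8}  B5 = {2, 7, 8}  B6 = {2, 6, 8}  B7 = {4, 5, 8}
Tree: B1–B2, B2–B3, B1–B4, B2–B5, B2–B6, B2–B7
Every bag has size at most 3, so the width is 3 − 1 = 2 and tw(G) ≤ 2. Conversely, {1, 4, 8} is a clique of size 3, and the vertices of any clique must share a bag in every tree decomposition; so some bag has ≥ 3 vertices and tw(G) ≥ 2. Therefore the treewidth is 2.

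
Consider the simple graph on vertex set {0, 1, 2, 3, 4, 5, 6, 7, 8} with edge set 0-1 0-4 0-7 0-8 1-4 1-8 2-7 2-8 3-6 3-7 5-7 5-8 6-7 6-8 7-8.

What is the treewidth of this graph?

2

A width-2 tree decomposition is:
Bags: B1 = {0, 1, 8}  B2 = {0, 7, 8}  B3 = {6, 7, 8}  B4 = {5, 7, 8}  B5 = {3, 6, 7}  B6 = {0, 1, 4}  B7 = {2, 7, 8}
Tree: B1–B2, B2–B3, B3–B4, B3–B5, B1–B6, B2–B7
The largest bag has 3 vertices, giving width 2; this decomposition certifies tw(G) ≤ 2. For the lower bound, the 3 vertices {0, 1, 8} are pairwise adjacent, and any tree decomposition puts a clique entirely inside one bag — forcing width ≥ 2. Hence tw(G) = 2 exactly.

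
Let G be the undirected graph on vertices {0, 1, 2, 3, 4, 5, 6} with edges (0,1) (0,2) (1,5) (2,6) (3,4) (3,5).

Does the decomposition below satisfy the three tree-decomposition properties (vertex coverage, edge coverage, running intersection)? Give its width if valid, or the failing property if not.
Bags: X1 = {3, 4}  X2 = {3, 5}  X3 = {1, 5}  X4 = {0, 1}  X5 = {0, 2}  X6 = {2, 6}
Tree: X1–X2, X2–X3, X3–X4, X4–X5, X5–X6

Yes; width 1.

Every vertex of G appears in some bag (union = {0, 1, 2, 3, 4, 5, 6}); every edge is covered by a bag; and for each vertex v the set of bags containing v is connected in the bag tree. The decomposition is therefore valid. The largest bag has 2 vertices, so the width is 1.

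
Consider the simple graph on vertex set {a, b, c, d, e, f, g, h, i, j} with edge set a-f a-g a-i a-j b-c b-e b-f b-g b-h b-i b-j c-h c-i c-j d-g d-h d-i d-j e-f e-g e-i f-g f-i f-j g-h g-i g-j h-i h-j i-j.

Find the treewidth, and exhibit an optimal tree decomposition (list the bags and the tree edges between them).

The largest bag has 5 vertices, giving width 4; this decomposition certifies tw(G) ≤ 4. Conversely, {d, g, h, i, j} is a clique of size 5, and the vertices of any clique must share a bag in every tree decomposition; so some bag has ≥ 5 vertices and tw(G) ≥ 4. The upper and lower bounds meet at 4, so that is the treewidth.

Treewidth 4.
Bags: B1 = {b, f, g, i, j}  B2 = {a, f, g, i, j}  B3 = {b, g, h, i, j}  B4 = {b, e, f, g, i}  B5 = {d, g, h, i, j}  B6 = {b, c, h, i, j}
Tree: B1–B2, B1–B3, B1–B4, B3–B5, B3–B6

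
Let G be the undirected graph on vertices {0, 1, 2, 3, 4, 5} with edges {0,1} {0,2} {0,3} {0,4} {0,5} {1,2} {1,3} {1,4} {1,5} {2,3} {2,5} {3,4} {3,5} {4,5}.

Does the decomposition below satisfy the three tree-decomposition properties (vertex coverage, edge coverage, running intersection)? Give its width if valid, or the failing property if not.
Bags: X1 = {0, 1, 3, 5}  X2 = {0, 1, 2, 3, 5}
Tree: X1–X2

A tree decomposition must satisfy three properties: every vertex lies in some bag; for every edge, both endpoints lie together in some bag; and for every vertex, the bags containing it form a connected subtree. Here vertex 4 appears in no bag, so the decomposition is invalid.

No — vertex 4 appears in no bag.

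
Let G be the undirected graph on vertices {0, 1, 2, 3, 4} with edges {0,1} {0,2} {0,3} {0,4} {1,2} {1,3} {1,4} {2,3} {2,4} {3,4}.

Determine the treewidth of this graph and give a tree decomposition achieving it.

A single bag containing all 5 vertices is trivially a valid decomposition of width 4. On the other hand G contains the 5-clique {0, 1, 2, 3, 4}. A clique must lie in a single bag of any decomposition, so no decomposition can have width below 4. Combining the bounds, tw(G) = 4.

Treewidth 4.
One optimal decomposition is:
Bags: B1 = {0, 1, 2, 3, 4}
Tree: (single bag)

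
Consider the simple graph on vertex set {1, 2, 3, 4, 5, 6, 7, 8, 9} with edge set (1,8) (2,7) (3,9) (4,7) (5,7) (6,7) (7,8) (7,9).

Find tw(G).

1

A width-1 tree decomposition is:
Bags: B1 = {2, 7}  B2 = {7, 8}  B3 = {4, 7}  B4 = {6, 7}  B5 = {5, 7}  B6 = {7, 9}  B7 = {3, 9}  B8 = {1, 8}
Tree: B1–B2, B1–B3, B1–B4, B4–B5, B4–B6, B6–B7, B2–B8
Each bag holds 2 vertices, so the decomposition has width 1, which upper-bounds the treewidth. G has an edge, so its treewidth is at least 1. The upper and lower bounds meet at 1, so that is the treewidth.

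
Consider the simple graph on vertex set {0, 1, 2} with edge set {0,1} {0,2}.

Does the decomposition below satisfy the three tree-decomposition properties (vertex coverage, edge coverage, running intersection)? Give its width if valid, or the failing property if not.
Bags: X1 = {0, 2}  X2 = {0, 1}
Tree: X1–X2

Vertex coverage: the bags together contain {0, 1, 2}, the full vertex set. Edge coverage: each edge of G has both endpoints in at least one bag. Running intersection: for every vertex, the bags containing it form a connected subtree. All three properties hold, so this is a valid tree decomposition of width max|bag| − 1 = 1, and hence tw(G) ≤ 1.

Yes; width 1.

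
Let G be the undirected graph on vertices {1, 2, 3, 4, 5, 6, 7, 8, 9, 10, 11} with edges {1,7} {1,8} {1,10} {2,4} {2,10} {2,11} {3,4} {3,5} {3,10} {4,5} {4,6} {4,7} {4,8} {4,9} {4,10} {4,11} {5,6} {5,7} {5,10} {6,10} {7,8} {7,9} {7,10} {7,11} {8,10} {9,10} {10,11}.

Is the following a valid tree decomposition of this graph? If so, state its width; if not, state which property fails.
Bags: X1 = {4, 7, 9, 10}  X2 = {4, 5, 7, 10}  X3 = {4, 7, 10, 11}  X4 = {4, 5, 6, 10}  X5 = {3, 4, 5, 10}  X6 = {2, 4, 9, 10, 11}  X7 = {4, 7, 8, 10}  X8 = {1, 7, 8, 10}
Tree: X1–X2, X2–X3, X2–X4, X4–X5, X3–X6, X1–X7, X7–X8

A tree decomposition must satisfy three properties: every vertex lies in some bag; for every edge, both endpoints lie together in some bag; and for every vertex, the bags containing it form a connected subtree. Here bags containing vertex 9 are not connected in the tree, so the decomposition is invalid.

No — bags containing vertex 9 are not connected in the tree.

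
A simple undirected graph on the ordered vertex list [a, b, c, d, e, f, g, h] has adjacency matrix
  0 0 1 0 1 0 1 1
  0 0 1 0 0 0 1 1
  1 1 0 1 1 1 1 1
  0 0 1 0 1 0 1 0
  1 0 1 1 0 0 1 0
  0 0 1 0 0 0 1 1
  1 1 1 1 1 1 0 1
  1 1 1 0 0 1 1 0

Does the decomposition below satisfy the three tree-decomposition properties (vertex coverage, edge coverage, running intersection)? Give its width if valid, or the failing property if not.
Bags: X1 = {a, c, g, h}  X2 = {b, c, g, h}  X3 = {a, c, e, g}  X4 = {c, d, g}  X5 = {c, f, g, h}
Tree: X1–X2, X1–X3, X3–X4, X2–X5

A tree decomposition must satisfy three properties: every vertex lies in some bag; for every edge, both endpoints lie together in some bag; and for every vertex, the bags containing it form a connected subtree. Here edge (e,d) lies in no bag, so the decomposition is invalid.

No — edge (e,d) lies in no bag.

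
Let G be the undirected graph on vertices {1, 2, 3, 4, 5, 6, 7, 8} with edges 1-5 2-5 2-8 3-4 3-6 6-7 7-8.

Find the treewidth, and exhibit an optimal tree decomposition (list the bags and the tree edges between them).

The largest bag has 2 vertices, giving width 1; this decomposition certifies tw(G) ≤ 1. Since G has at least one edge (e.g. 4–3), it is not an edgeless graph, so tw(G) ≥ 1. The upper and lower bounds meet at 1, so that is the treewidth.

Treewidth 1.
One such decomposition:
Bags: B1 = {3, 4}  B2 = {3, 6}  B3 = {6, 7}  B4 = {7, 8}  B5 = {2, 8}  B6 = {2, 5}  B7 = {1, 5}
Tree: B1–B2, B2–B3, B3–B4, B4–B5, B5–B6, B6–B7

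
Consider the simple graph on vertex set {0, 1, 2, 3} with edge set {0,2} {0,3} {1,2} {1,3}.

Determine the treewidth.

A width-2 tree decomposition is:
Bags: B1 = {0, 1, 2}  B2 = {0, 1, 3}
Tree: B1–B2
Each bag holds 3 vertices, so the decomposition has width 2, which upper-bounds the treewidth. Since 0–2–1–3–0 is a cycle in G, G is not acyclic. Forests are exactly the graphs of treewidth ≤ 1, so tw(G) ≥ 2. Combining the bounds, tw(G) = 2.

2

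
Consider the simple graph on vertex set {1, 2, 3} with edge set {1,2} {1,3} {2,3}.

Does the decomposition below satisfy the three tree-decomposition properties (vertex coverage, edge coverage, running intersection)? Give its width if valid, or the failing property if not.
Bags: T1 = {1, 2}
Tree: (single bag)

No — vertex 3 appears in no bag.

A tree decomposition must satisfy three properties: every vertex lies in some bag; for every edge, both endpoints lie together in some bag; and for every vertex, the bags containing it form a connected subtree. Here vertex 3 appears in no bag, so the decomposition is invalid.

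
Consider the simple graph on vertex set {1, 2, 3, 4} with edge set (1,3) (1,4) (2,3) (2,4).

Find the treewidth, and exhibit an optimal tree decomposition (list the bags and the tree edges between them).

Treewidth 2.
One optimal decomposition is:
Bags: B1 = {1, 2, 3}  B2 = {1, 2, 4}
Tree: B1–B2

The largest bag has 3 vertices, giving width 2; this decomposition certifies tw(G) ≤ 2. For the lower bound, G contains the cycle 2–3–1–4–2, so G is not a forest; only forests have treewidth ≤ 1, hence tw(G) ≥ 2. Hence tw(G) = 2 exactly.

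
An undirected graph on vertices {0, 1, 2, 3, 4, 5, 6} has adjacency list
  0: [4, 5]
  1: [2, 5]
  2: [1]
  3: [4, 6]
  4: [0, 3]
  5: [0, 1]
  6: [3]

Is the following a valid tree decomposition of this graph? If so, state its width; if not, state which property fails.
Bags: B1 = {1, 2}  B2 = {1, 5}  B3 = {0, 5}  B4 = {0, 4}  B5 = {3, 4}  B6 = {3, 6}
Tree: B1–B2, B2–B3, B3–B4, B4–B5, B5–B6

Yes; width 1.

Checking the three conditions: (i) the bags cover all of {0, 1, 2, 3, 4, 5, 6}; (ii) for each edge, some bag contains both endpoints; (iii) the bags containing any fixed vertex form a subtree. All hold, so the decomposition is valid with width 2 − 1 = 1.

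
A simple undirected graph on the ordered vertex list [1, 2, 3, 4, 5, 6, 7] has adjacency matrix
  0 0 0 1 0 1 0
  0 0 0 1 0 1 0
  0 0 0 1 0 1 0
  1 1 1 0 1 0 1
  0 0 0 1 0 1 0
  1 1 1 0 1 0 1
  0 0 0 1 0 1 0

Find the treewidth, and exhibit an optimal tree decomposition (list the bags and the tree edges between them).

Treewidth 2.
Bags: B1 = {4, 5, 6}  B2 = {4, 6, 7}  B3 = {1, 4, 6}  B4 = {3, 4, 6}  B5 = {2, 4, 6}
Tree: B1–B2, B2–B3, B3–B4, B4–B5

Each bag holds 3 vertices, so the decomposition has width 2, which upper-bounds the treewidth. The edges 6–5–4–7–6 form a cycle, so G is not a tree and its treewidth is at least 2. Combining the bounds, tw(G) = 2.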